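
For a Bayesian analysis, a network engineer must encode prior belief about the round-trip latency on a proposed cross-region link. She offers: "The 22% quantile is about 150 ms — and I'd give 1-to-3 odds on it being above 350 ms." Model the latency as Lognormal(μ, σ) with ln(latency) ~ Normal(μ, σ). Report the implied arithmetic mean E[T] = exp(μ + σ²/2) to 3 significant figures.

If T ~ Lognormal(μ,σ) then ln T ~ Normal(μ,σ), so the p-quantile of ln T is μ + z_p·σ.
ln(150) = 5.011 and ln(350) = 5.858; z_{0.22} = -0.7722, z_{0.75} = 0.6745.
σ = (5.858 − 5.011)/(0.6745 − (-0.7722)) = 0.586.
μ = 5.011 − (-0.7722)·0.586 = 5.463.
E[T] = exp(μ + σ²/2) = exp(5.463 + 0.1715) = 280 ms.

E[T] ≈ 280 ms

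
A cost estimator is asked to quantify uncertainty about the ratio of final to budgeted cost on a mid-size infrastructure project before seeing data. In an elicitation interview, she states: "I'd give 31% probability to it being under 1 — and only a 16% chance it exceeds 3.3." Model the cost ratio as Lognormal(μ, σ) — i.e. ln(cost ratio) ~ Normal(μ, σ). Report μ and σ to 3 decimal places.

If T ~ Lognormal(μ,σ) then ln T ~ Normal(μ,σ), so the p-quantile of ln T is μ + z_p·σ.
ln(1) = 0 and ln(3.3) = 1.194; z_{0.31} = -0.4959, z_{0.84} = 0.9945.
σ = (1.194 − 0)/(0.9945 − (-0.4959)) = 0.801.
μ = 0 − (-0.4959)·0.801 = 0.397.

μ ≈ 0.397, σ ≈ 0.801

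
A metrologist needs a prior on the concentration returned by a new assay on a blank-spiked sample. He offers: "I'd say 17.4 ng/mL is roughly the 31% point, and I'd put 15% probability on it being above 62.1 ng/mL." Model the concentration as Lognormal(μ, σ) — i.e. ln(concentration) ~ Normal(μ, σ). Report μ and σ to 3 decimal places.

μ ≈ 3.268, σ ≈ 0.830

If T ~ Lognormal(μ,σ) then ln T ~ Normal(μ,σ), so the p-quantile of ln T is μ + z_p·σ.
ln(17.4) = 2.856 and ln(62.1) = 4.129; z_{0.31} = -0.4959, z_{0.85} = 1.036.
σ = (4.129 − 2.856)/(1.036 − (-0.4959)) = 0.830.
μ = 2.856 − (-0.4959)·0.830 = 3.268.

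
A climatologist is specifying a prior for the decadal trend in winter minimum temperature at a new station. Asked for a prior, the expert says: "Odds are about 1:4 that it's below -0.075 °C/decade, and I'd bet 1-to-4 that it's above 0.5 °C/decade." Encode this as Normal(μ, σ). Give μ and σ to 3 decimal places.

The p-quantile of Normal(μ,σ) is μ + z_p·σ, with z_{0.2} = -0.8416 and z_{0.8} = 0.8416.
Eliminate σ: μ = (z₂·x₁ − z₁·x₂)/(z₂ − z₁) = (0.8416·-0.075 − (-0.8416)·0.5)/1.683 = 0.212.
Then σ = (x₂ − x₁)/(z₂ − z₁) = (0.5 − -0.075)/1.683 = 0.342.

μ = 0.212, σ = 0.342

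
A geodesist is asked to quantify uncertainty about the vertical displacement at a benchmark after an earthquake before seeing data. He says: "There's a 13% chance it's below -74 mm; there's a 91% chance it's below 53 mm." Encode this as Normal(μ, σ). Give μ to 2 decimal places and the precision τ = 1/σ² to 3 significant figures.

For Normal(μ,σ), the p-quantile is μ + z_p·σ. Here z_{0.13} = -1.126, z_{0.91} = 1.341.
So -74 = μ − 1.126σ and 53 = μ + 1.341σ.
Subtracting: σ = (53 − -74)/(1.341 − (-1.126)) = 51.48.
Then μ = -74 − (-1.126)·51.48 = -16.02.
Precision τ = 1/σ² = 1/51.48² = 0.000377.

μ = -16.02, τ = 0.000377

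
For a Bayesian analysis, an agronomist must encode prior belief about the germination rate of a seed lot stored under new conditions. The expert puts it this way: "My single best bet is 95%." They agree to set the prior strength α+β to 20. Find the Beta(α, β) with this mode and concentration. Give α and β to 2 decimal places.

For α,β > 1 the Beta mode is (α−1)/(α+β−2). With α+β = 20, the mode is (α−1)/18.
Set (α−1)/18 = 0.95 → α = 1 + 0.95·18 = 18.10.
β = 20 − α = 1.90.

α = 18.10, β = 1.90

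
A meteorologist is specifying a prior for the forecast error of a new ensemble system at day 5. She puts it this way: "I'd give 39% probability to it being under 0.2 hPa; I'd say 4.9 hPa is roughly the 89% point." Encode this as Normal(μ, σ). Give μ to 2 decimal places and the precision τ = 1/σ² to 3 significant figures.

The p-quantile of Normal(μ,σ) is μ + z_p·σ, with z_{0.39} = -0.2793 and z_{0.89} = 1.227.
Eliminate σ: μ = (z₂·x₁ − z₁·x₂)/(z₂ − z₁) = (1.227·0.2 − (-0.2793)·4.9)/1.506 = 1.07.
Then σ = (x₂ − x₁)/(z₂ − z₁) = (4.9 − 0.2)/1.506 = 3.12.
Precision τ = 1/σ² = 1/3.121² = 0.103.

μ = 1.07, τ = 0.103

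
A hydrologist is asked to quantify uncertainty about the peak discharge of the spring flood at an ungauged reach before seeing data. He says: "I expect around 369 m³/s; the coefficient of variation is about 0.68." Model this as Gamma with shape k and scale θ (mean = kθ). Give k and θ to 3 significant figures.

For Gamma(k, scale θ): mean = kθ, variance = kθ², so CV = 1/√k.
CV = 0.68, hence k = 1/CV² = 2.16.
Then θ = mean/k = 369/2.16 = 171.

k ≈ 2.16, θ ≈ 171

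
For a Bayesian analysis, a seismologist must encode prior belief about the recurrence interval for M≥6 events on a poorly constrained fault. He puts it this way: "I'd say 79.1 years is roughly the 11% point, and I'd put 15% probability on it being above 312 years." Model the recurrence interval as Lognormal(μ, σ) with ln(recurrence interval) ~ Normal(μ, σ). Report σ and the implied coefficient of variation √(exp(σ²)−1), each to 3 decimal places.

If T ~ Lognormal(μ,σ) then ln T ~ Normal(μ,σ), so the p-quantile of ln T is μ + z_p·σ.
ln(79.1) = 4.371 and ln(312) = 5.743; z_{0.11} = -1.227, z_{0.85} = 1.036.
σ = (5.743 − 4.371)/(1.036 − (-1.227)) = 0.606.
μ = 4.371 − (-1.227)·0.606 = 5.114.
CV = √(exp(σ²)−1) = √(exp(0.3677)−1) = 0.667.

σ ≈ 0.606, CV ≈ 0.667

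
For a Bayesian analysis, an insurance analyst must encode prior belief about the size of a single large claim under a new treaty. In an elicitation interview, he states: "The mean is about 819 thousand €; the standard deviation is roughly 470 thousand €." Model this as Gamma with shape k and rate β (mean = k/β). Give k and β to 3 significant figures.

For Gamma(k, rate β): mean = k/β, variance = k/β², so CV = 1/√k.
CV = SD/mean = 470/819 = 0.5739, hence k = 1/CV² = 3.04.
Then β = k/mean = 3.04/819 = 0.00371.

k ≈ 3.04, β ≈ 0.00371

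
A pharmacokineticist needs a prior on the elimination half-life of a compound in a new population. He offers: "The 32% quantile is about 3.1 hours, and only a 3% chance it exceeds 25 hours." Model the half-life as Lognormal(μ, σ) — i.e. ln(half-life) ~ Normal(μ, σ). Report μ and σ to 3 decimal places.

μ ≈ 1.547, σ ≈ 0.889

If T ~ Lognormal(μ,σ) then ln T ~ Normal(μ,σ), so the p-quantile of ln T is μ + z_p·σ.
ln(3.1) = 1.131 and ln(25) = 3.219; z_{0.32} = -0.4677, z_{0.97} = 1.881.
σ = (3.219 − 1.131)/(1.881 − (-0.4677)) = 0.889.
μ = 1.131 − (-0.4677)·0.889 = 1.547.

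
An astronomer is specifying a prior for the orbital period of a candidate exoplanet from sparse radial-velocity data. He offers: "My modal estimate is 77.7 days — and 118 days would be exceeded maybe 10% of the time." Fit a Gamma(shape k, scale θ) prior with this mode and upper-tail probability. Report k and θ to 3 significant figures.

Gamma(k,θ) with k>1 has mode (k−1)θ, so θ = 77.7/(k−1).
Need P(X < 118) = 0.9 with θ tied to k this way. Start at k = 2, θ = 77.7: P(X<118) ≈ 0.448.
Too low — raise k to concentrate. Iterating converges to k ≈ 11.7.
Then θ = 77.7/(11.7−1) ≈ 7.28.

k ≈ 11.7, θ ≈ 7.28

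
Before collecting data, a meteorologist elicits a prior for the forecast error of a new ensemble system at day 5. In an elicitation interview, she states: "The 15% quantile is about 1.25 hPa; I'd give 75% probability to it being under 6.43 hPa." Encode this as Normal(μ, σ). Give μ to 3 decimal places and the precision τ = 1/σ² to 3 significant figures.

μ = 4.388, τ = 0.109

For Normal(μ,σ), the p-quantile is μ + z_p·σ. Here z_{0.15} = -1.036, z_{0.75} = 0.6745.
So 1.25 = μ − 1.036σ and 6.43 = μ + 0.6745σ.
Subtracting: σ = (6.43 − 1.25)/(0.6745 − (-1.036)) = 3.028.
Then μ = 1.25 − (-1.036)·3.028 = 4.388.
Precision τ = 1/σ² = 1/3.028² = 0.109.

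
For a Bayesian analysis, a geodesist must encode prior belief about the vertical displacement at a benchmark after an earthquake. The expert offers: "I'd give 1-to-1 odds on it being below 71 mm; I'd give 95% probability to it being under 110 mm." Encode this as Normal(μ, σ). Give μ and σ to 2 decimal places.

For Normal(μ,σ), the p-quantile is μ + z_p·σ. Here z_{0.5} = 0, z_{0.95} = 1.645.
So 71 = μ + 0σ and 110 = μ + 1.645σ.
Subtracting: σ = (110 − 71)/(1.645 − (0)) = 23.71.
Then μ = 71 − (0)·23.71 = 71.00.

μ = 71.00, σ = 23.71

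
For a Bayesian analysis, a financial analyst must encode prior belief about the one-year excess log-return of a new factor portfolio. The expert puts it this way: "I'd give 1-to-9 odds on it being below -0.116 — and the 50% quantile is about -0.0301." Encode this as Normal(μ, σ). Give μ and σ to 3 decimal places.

μ = -0.030, σ = 0.067

For Normal(μ,σ), the p-quantile is μ + z_p·σ. Here z_{0.1} = -1.282, z_{0.5} = 0.
So -0.116 = μ − 1.282σ and -0.0301 = μ + 0σ.
Subtracting: σ = (-0.0301 − -0.116)/(0 − (-1.282)) = 0.067.
Then μ = -0.116 − (-1.282)·0.067 = -0.030.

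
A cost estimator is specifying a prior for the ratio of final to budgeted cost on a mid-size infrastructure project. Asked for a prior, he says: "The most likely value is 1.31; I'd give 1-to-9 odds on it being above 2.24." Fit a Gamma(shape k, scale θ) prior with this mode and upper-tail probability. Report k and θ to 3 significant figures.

k ≈ 7.58, θ ≈ 0.199

Gamma(k,θ) with k>1 has mode (k−1)θ, so θ = 1.31/(k−1).
Need P(X < 2.24) = 0.9 with θ tied to k this way. Start at k = 2, θ = 1.31: P(X<2.24) ≈ 0.510.
Too low — raise k to concentrate. Iterating converges to k ≈ 7.58.
Then θ = 1.31/(7.58−1) ≈ 0.199.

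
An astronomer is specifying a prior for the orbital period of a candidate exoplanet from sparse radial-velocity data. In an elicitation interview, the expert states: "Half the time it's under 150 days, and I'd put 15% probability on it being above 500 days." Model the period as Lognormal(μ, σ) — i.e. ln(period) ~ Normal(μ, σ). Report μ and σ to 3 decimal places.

If T ~ Lognormal(μ,σ) then ln T ~ Normal(μ,σ), so the p-quantile of ln T is μ + z_p·σ.
ln(150) = 5.011 and ln(500) = 6.215; z_{0.5} = 0, z_{0.85} = 1.036.
σ = (6.215 − 5.011)/(1.036 − (0)) = 1.162.
μ = 5.011 − (0)·1.162 = 5.011.

μ ≈ 5.011, σ ≈ 1.162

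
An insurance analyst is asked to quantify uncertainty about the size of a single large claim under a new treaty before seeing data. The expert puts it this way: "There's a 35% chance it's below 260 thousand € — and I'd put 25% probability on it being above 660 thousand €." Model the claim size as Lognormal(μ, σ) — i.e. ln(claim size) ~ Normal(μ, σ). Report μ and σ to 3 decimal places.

μ ≈ 5.899, σ ≈ 0.879

If T ~ Lognormal(μ,σ) then ln T ~ Normal(μ,σ), so the p-quantile of ln T is μ + z_p·σ.
ln(260) = 5.561 and ln(660) = 6.492; z_{0.35} = -0.3853, z_{0.75} = 0.6745.
σ = (6.492 − 5.561)/(0.6745 − (-0.3853)) = 0.879.
μ = 5.561 − (-0.3853)·0.879 = 5.899.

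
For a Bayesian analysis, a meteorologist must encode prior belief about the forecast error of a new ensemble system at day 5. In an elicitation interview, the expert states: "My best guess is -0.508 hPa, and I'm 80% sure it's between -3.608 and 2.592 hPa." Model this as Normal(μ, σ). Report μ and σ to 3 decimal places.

μ = -0.508, σ = 2.419

A symmetric 80% interval runs μ ± z·σ with z = 1.282.
Half-width = 3.1, so σ = 3.1/1.282 = 2.419.
μ is the stated best guess, -0.508.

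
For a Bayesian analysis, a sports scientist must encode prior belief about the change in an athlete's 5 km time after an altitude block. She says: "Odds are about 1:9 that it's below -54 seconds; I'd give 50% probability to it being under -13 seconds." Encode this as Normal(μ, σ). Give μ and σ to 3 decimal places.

The p-quantile of Normal(μ,σ) is μ + z_p·σ, with z_{0.1} = -1.282 and z_{0.5} = 0.
Eliminate σ: μ = (z₂·x₁ − z₁·x₂)/(z₂ − z₁) = (0·-54 − (-1.282)·-13)/1.282 = -13.000.
Then σ = (x₂ − x₁)/(z₂ − z₁) = (-13 − -54)/1.282 = 31.992.

μ = -13.000, σ = 31.992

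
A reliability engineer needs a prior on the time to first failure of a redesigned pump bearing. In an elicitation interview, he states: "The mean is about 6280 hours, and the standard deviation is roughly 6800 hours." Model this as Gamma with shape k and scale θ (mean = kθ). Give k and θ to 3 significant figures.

For Gamma(k, scale θ): mean = kθ, variance = kθ², so CV = 1/√k.
CV = SD/mean = 6800/6280 = 1.083, hence k = 1/CV² = 0.853.
Then θ = mean/k = 6280/0.853 = 7360.

k ≈ 0.853, θ ≈ 7360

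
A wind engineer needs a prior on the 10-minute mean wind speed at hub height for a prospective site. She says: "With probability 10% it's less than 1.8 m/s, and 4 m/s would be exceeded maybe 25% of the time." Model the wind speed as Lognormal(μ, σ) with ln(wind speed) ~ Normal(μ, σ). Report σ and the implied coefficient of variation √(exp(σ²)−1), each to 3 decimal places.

σ ≈ 0.408, CV ≈ 0.426

If T ~ Lognormal(μ,σ) then ln T ~ Normal(μ,σ), so the p-quantile of ln T is μ + z_p·σ.
ln(1.8) = 0.5878 and ln(4) = 1.386; z_{0.1} = -1.282, z_{0.75} = 0.6745.
σ = (1.386 − 0.5878)/(0.6745 − (-1.282)) = 0.408.
μ = 0.5878 − (-1.282)·0.408 = 1.111.
CV = √(exp(σ²)−1) = √(exp(0.1666)−1) = 0.426.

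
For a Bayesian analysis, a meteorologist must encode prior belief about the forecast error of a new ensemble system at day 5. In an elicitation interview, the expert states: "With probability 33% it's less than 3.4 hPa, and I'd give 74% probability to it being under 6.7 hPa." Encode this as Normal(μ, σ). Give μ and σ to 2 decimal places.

μ = 4.74, σ = 3.05

The p-quantile of Normal(μ,σ) is μ + z_p·σ, with z_{0.33} = -0.4399 and z_{0.74} = 0.6433.
Eliminate σ: μ = (z₂·x₁ − z₁·x₂)/(z₂ − z₁) = (0.6433·3.4 − (-0.4399)·6.7)/1.083 = 4.74.
Then σ = (x₂ − x₁)/(z₂ − z₁) = (6.7 − 3.4)/1.083 = 3.05.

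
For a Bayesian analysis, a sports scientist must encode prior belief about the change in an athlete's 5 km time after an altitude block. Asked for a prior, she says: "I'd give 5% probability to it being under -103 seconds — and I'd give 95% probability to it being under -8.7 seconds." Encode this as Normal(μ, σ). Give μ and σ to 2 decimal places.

μ = -55.85, σ = 28.67

The p-quantile of Normal(μ,σ) is μ + z_p·σ, with z_{0.05} = -1.645 and z_{0.95} = 1.645.
Eliminate σ: μ = (z₂·x₁ − z₁·x₂)/(z₂ − z₁) = (1.645·-103 − (-1.645)·-8.7)/3.29 = -55.85.
Then σ = (x₂ − x₁)/(z₂ − z₁) = (-8.7 − -103)/3.29 = 28.67.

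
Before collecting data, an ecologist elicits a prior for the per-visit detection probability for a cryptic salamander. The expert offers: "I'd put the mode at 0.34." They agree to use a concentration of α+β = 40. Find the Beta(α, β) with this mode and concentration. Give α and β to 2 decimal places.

α = 13.92, β = 26.08

For α,β > 1 the Beta mode is (α−1)/(α+β−2). With α+β = 40, the mode is (α−1)/38.
Set (α−1)/38 = 0.34 → α = 1 + 0.34·38 = 13.92.
β = 40 − α = 26.08.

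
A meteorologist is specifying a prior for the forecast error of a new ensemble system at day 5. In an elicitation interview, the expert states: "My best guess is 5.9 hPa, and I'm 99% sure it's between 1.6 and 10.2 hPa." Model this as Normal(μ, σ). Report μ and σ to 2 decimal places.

μ = 5.90, σ = 1.67

A symmetric 99% interval runs μ ± z·σ with z = 2.576.
Half-width = 4.3, so σ = 4.3/2.576 = 1.67.
μ is the stated best guess, 5.90.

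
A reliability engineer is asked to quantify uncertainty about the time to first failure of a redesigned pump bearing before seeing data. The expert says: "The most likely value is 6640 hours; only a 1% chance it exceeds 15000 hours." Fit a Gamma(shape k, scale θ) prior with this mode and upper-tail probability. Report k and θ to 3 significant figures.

k ≈ 8.22, θ ≈ 920

Gamma(k,θ) with k>1 has mode (k−1)θ, so θ = 6640/(k−1).
Need P(X < 15000) = 0.99 with θ tied to k this way. Start at k = 2, θ = 6640: P(X<15000) ≈ 0.660.
Too low — raise k to concentrate. Iterating converges to k ≈ 8.22.
Then θ = 6640/(8.22−1) ≈ 920.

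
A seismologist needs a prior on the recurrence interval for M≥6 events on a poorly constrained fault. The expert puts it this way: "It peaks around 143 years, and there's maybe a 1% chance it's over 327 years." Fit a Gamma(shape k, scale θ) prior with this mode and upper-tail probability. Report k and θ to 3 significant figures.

Gamma(k,θ) with k>1 has mode (k−1)θ, so θ = 143/(k−1).
Need P(X < 327) = 0.99 with θ tied to k this way. Start at k = 2, θ = 143: P(X<327) ≈ 0.666.
Too low — raise k to concentrate. Iterating converges to k ≈ 7.99.
Then θ = 143/(7.99−1) ≈ 20.5.

k ≈ 7.99, θ ≈ 20.5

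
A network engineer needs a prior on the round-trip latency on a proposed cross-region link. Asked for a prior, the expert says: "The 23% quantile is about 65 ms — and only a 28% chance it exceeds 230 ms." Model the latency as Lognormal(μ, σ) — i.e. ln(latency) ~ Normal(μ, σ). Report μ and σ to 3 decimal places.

If T ~ Lognormal(μ,σ) then ln T ~ Normal(μ,σ), so the p-quantile of ln T is μ + z_p·σ.
ln(65) = 4.174 and ln(230) = 5.438; z_{0.23} = -0.7388, z_{0.72} = 0.5828.
σ = (5.438 − 4.174)/(0.5828 − (-0.7388)) = 0.956.
μ = 4.174 − (-0.7388)·0.956 = 4.881.

μ ≈ 4.881, σ ≈ 0.956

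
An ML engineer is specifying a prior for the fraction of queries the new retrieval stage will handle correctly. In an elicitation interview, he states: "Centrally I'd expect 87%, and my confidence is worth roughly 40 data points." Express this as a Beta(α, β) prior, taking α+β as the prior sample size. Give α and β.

α = 34.8, β = 5.2

Under the effective-sample-size interpretation, Beta(α, β) has prior mean α/(α+β) and prior sample size α+β.
So α+β = 40 and α/(α+β) = 0.87, giving α = 0.87·40 = 34.8 and β = 40 − 34.8 = 5.2.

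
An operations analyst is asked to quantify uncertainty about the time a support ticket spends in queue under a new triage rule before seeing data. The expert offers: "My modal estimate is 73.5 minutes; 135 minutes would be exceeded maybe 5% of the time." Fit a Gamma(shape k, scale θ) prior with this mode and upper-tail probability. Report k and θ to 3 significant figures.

k ≈ 8.53, θ ≈ 9.76

Gamma(k,θ) with k>1 has mode (k−1)θ, so θ = 73.5/(k−1).
Need P(X < 135) = 0.95 with θ tied to k this way. Start at k = 2, θ = 73.5: P(X<135) ≈ 0.548.
Too low — raise k to concentrate. Iterating converges to k ≈ 8.53.
Then θ = 73.5/(8.53−1) ≈ 9.76.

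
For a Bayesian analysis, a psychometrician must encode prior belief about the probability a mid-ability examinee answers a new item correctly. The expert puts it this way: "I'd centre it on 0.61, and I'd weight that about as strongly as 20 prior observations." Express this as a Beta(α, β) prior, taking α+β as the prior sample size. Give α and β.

Under the effective-sample-size interpretation, Beta(α, β) has prior mean α/(α+β) and prior sample size α+β.
So α+β = 20 and α/(α+β) = 0.61, giving α = 0.61·20 = 12.2 and β = 20 − 12.2 = 7.8.

α = 12.2, β = 7.8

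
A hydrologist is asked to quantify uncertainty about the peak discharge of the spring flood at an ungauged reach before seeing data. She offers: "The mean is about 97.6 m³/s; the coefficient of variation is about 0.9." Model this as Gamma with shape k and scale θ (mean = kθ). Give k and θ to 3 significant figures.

For Gamma(k, scale θ): mean = kθ, variance = kθ², so CV = 1/√k.
CV = 0.9, hence k = 1/CV² = 1.23.
Then θ = mean/k = 97.6/1.23 = 79.1.

k ≈ 1.23, θ ≈ 79.1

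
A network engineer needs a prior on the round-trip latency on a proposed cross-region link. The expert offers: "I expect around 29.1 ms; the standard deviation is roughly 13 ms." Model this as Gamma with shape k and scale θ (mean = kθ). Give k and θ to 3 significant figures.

k ≈ 5.01, θ ≈ 5.81

For Gamma(k, scale θ): mean = kθ, variance = kθ², so CV = 1/√k.
CV = SD/mean = 13/29.1 = 0.4467, hence k = 1/CV² = 5.01.
Then θ = mean/k = 29.1/5.01 = 5.81.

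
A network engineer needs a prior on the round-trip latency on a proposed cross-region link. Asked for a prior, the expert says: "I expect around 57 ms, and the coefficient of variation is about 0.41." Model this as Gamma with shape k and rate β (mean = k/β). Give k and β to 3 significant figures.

k ≈ 5.95, β ≈ 0.104

For Gamma(k, rate β): mean = k/β, variance = k/β², so CV = 1/√k.
CV = 0.41, hence k = 1/CV² = 5.95.
Then β = k/mean = 5.95/57 = 0.104.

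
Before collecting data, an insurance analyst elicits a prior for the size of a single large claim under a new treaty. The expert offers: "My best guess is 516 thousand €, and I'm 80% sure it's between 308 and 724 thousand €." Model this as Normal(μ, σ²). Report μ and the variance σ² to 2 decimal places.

A symmetric 80% interval runs μ ± z·σ with z = 1.282.
Half-width = 208, so σ = 208/1.282 = 162.303 and σ² = 26342.35.
μ is the stated best guess, 516.00.

μ = 516.00, σ² = 26342.35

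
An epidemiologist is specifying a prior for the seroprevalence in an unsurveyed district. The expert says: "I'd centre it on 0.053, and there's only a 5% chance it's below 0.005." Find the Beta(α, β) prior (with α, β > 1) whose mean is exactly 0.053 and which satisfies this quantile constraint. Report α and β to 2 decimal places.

α ≈ 1.29, β ≈ 23.11

With mean 0.053 fixed, write α = 0.053s, β = 0.947s where s = α+β.
Need P(θ < 0.005) = 0.05 under Beta(0.053s, 0.947s). Normal approximation: (q−m)/√(m(1−m)/s) ≈ z_{0.05} = -1.64, so s ≈ 0.053·0.947·(-1.64)²/(0.005−0.053)² = 58.9.
At s = 58.9: P(θ<0.005) ≈ 0.002. Adjusting to match 0.05 gives s ≈ 24.41.
So α = 0.053·24.41 ≈ 1.29, β = 0.947·24.41 ≈ 23.11.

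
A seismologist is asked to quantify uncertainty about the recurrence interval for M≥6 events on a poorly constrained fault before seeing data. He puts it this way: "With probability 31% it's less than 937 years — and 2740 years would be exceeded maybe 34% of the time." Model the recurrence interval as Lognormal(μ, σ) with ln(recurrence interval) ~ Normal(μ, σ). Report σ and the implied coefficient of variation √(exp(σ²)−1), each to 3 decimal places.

σ ≈ 1.181, CV ≈ 1.743

If T ~ Lognormal(μ,σ) then ln T ~ Normal(μ,σ), so the p-quantile of ln T is μ + z_p·σ.
ln(937) = 6.843 and ln(2740) = 7.916; z_{0.31} = -0.4959, z_{0.66} = 0.4125.
σ = (7.916 − 6.843)/(0.4125 − (-0.4959)) = 1.181.
μ = 6.843 − (-0.4959)·1.181 = 7.428.
CV = √(exp(σ²)−1) = √(exp(1.3956)−1) = 1.743.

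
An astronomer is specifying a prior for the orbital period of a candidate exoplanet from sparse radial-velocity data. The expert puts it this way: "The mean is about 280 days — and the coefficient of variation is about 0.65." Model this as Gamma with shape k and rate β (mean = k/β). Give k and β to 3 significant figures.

For Gamma(k, rate β): mean = k/β, variance = k/β², so CV = 1/√k.
CV = 0.65, hence k = 1/CV² = 2.37.
Then β = k/mean = 2.37/280 = 0.00845.

k ≈ 2.37, β ≈ 0.00845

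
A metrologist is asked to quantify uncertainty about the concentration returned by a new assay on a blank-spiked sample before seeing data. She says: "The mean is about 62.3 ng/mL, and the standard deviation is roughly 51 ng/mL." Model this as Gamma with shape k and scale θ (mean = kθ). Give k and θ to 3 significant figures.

For Gamma(k, scale θ): mean = kθ, variance = kθ², so CV = 1/√k.
CV = SD/mean = 51/62.3 = 0.8186, hence k = 1/CV² = 1.49.
Then θ = mean/k = 62.3/1.49 = 41.7.

k ≈ 1.49, θ ≈ 41.7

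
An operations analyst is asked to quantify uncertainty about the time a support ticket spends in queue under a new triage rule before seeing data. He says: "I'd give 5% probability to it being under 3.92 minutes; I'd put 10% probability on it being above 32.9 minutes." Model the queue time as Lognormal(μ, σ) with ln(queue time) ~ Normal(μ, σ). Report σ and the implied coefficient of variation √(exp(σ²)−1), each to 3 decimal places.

If T ~ Lognormal(μ,σ) then ln T ~ Normal(μ,σ), so the p-quantile of ln T is μ + z_p·σ.
ln(3.92) = 1.366 and ln(32.9) = 3.493; z_{0.05} = -1.645, z_{0.9} = 1.282.
σ = (3.493 − 1.366)/(1.282 − (-1.645)) = 0.727.
μ = 1.366 − (-1.645)·0.727 = 2.562.
CV = √(exp(σ²)−1) = √(exp(0.5285)−1) = 0.834.

σ ≈ 0.727, CV ≈ 0.834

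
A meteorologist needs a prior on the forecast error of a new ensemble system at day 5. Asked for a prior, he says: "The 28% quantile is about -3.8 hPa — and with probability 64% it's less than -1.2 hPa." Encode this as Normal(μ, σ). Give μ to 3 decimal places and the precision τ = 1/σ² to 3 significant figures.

μ = -2.190, τ = 0.131

For Normal(μ,σ), the p-quantile is μ + z_p·σ. Here z_{0.28} = -0.5828, z_{0.64} = 0.3585.
So -3.8 = μ − 0.5828σ and -1.2 = μ + 0.3585σ.
Subtracting: σ = (-1.2 − -3.8)/(0.3585 − (-0.5828)) = 2.762.
Then μ = -3.8 − (-0.5828)·2.762 = -2.190.
Precision τ = 1/σ² = 1/2.762² = 0.131.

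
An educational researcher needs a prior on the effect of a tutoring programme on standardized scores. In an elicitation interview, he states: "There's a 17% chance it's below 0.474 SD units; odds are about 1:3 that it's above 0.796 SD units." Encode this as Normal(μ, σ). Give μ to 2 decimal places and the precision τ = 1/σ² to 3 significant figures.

μ = 0.66, τ = 25.6

For Normal(μ,σ), the p-quantile is μ + z_p·σ. Here z_{0.17} = -0.9542, z_{0.75} = 0.6745.
So 0.474 = μ − 0.9542σ and 0.796 = μ + 0.6745σ.
Subtracting: σ = (0.796 − 0.474)/(0.6745 − (-0.9542)) = 0.20.
Then μ = 0.474 − (-0.9542)·0.20 = 0.66.
Precision τ = 1/σ² = 1/0.1977² = 25.6.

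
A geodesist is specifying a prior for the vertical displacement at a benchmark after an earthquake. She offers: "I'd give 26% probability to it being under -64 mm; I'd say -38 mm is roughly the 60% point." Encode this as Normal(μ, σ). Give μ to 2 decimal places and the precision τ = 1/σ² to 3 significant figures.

μ = -45.35, τ = 0.00119

For Normal(μ,σ), the p-quantile is μ + z_p·σ. Here z_{0.26} = -0.6433, z_{0.6} = 0.2533.
So -64 = μ − 0.6433σ and -38 = μ + 0.2533σ.
Subtracting: σ = (-38 − -64)/(0.2533 − (-0.6433)) = 29.00.
Then μ = -64 − (-0.6433)·29.00 = -45.35.
Precision τ = 1/σ² = 1/29² = 0.00119.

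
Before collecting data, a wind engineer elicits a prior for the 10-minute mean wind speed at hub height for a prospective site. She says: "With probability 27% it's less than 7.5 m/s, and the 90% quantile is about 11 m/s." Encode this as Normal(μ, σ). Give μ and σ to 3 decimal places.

μ = 8.632, σ = 1.848

For Normal(μ,σ), the p-quantile is μ + z_p·σ. Here z_{0.27} = -0.6128, z_{0.9} = 1.282.
So 7.5 = μ − 0.6128σ and 11 = μ + 1.282σ.
Subtracting: σ = (11 − 7.5)/(1.282 − (-0.6128)) = 1.848.
Then μ = 7.5 − (-0.6128)·1.848 = 8.632.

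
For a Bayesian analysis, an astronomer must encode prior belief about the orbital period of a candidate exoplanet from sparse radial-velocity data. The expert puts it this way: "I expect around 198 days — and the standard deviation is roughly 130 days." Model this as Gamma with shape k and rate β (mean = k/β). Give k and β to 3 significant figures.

k ≈ 2.32, β ≈ 0.0117

For Gamma(k, rate β): mean = k/β, variance = k/β², so CV = 1/√k.
CV = SD/mean = 130/198 = 0.6566, hence k = 1/CV² = 2.32.
Then β = k/mean = 2.32/198 = 0.0117.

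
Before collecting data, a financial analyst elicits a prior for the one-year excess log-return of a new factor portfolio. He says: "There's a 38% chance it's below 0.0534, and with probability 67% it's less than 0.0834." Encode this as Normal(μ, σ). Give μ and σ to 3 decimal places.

The p-quantile of Normal(μ,σ) is μ + z_p·σ, with z_{0.38} = -0.3055 and z_{0.67} = 0.4399.
Eliminate σ: μ = (z₂·x₁ − z₁·x₂)/(z₂ − z₁) = (0.4399·0.0534 − (-0.3055)·0.0834)/0.7454 = 0.066.
Then σ = (x₂ − x₁)/(z₂ − z₁) = (0.0834 − 0.0534)/0.7454 = 0.040.

μ = 0.066, σ = 0.040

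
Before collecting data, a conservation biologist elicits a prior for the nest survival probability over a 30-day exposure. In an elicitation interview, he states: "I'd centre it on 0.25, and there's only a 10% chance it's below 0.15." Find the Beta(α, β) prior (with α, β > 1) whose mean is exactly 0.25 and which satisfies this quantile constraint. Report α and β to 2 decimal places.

With mean 0.25 fixed, write α = 0.25s, β = 0.75s where s = α+β.
Need P(θ < 0.15) = 0.1 under Beta(0.25s, 0.75s). Normal approximation: (q−m)/√(m(1−m)/s) ≈ z_{0.1} = -1.28, so s ≈ 0.25·0.75·(-1.28)²/(0.15−0.25)² = 30.8.
At s = 30.8: P(θ<0.15) ≈ 0.087. Adjusting to match 0.1 gives s ≈ 27.69.
So α = 0.25·27.69 ≈ 6.92, β = 0.75·27.69 ≈ 20.77.

α ≈ 6.92, β ≈ 20.77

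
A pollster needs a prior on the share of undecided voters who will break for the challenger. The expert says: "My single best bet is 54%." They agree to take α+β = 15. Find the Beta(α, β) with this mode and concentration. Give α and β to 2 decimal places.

For α,β > 1 the Beta mode is (α−1)/(α+β−2). With α+β = 15, the mode is (α−1)/13.
Set (α−1)/13 = 0.54 → α = 1 + 0.54·13 = 8.02.
β = 15 − α = 6.98.

α = 8.02, β = 6.98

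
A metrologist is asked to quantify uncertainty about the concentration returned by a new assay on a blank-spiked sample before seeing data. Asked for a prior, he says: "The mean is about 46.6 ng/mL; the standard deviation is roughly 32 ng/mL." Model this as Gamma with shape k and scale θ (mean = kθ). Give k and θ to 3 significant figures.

k ≈ 2.12, θ ≈ 22

For Gamma(k, scale θ): mean = kθ, variance = kθ², so CV = 1/√k.
CV = SD/mean = 32/46.6 = 0.6867, hence k = 1/CV² = 2.12.
Then θ = mean/k = 46.6/2.12 = 22.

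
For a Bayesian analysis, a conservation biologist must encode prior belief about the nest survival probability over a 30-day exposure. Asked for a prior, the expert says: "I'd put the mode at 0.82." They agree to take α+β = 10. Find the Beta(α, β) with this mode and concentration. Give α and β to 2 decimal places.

α = 7.56, β = 2.44

For α,β > 1 the Beta mode is (α−1)/(α+β−2). With α+β = 10, the mode is (α−1)/8.
Set (α−1)/8 = 0.82 → α = 1 + 0.82·8 = 7.56.
β = 10 − α = 2.44.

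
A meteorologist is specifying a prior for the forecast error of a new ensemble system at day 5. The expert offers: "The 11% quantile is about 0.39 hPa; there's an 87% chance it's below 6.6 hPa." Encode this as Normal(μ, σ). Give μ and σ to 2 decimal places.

μ = 3.63, σ = 2.64

For Normal(μ,σ), the p-quantile is μ + z_p·σ. Here z_{0.11} = -1.227, z_{0.87} = 1.126.
So 0.39 = μ − 1.227σ and 6.6 = μ + 1.126σ.
Subtracting: σ = (6.6 − 0.39)/(1.126 − (-1.227)) = 2.64.
Then μ = 0.39 − (-1.227)·2.64 = 3.63.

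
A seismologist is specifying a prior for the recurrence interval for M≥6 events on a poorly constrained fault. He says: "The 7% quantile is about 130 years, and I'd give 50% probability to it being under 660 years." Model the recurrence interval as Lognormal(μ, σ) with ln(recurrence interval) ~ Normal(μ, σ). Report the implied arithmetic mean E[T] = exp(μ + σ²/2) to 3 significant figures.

If T ~ Lognormal(μ,σ) then ln T ~ Normal(μ,σ), so the p-quantile of ln T is μ + z_p·σ.
ln(130) = 4.868 and ln(660) = 6.492; z_{0.07} = -1.476, z_{0.5} = 0.
σ = (6.492 − 4.868)/(0 − (-1.476)) = 1.101.
μ = 4.868 − (-1.476)·1.101 = 6.492.
E[T] = exp(μ + σ²/2) = exp(6.492 + 0.6060) = 1210 years.

E[T] ≈ 1210 years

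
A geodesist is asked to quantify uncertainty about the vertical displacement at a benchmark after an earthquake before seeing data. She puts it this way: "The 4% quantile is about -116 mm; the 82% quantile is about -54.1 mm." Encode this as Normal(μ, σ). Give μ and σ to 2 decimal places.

μ = -75.35, σ = 23.22

The p-quantile of Normal(μ,σ) is μ + z_p·σ, with z_{0.04} = -1.751 and z_{0.82} = 0.9154.
Eliminate σ: μ = (z₂·x₁ − z₁·x₂)/(z₂ − z₁) = (0.9154·-116 − (-1.751)·-54.1)/2.666 = -75.35.
Then σ = (x₂ − x₁)/(z₂ − z₁) = (-54.1 − -116)/2.666 = 23.22.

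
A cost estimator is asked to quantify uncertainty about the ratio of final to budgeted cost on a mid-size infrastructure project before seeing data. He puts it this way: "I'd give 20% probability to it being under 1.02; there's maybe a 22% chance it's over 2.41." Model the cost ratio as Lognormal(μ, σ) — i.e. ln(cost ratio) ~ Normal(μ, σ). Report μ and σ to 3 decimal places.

μ ≈ 0.468, σ ≈ 0.533

If T ~ Lognormal(μ,σ) then ln T ~ Normal(μ,σ), so the p-quantile of ln T is μ + z_p·σ.
ln(1.02) = 0.0198 and ln(2.41) = 0.8796; z_{0.2} = -0.8416, z_{0.78} = 0.7722.
σ = (0.8796 − 0.0198)/(0.7722 − (-0.8416)) = 0.533.
μ = 0.0198 − (-0.8416)·0.533 = 0.468.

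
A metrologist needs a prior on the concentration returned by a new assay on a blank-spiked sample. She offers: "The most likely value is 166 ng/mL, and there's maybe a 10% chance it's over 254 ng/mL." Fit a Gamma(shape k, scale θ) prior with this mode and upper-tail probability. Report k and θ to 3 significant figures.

Gamma(k,θ) with k>1 has mode (k−1)θ, so θ = 166/(k−1).
Need P(X < 254) = 0.9 with θ tied to k this way. Start at k = 2, θ = 166: P(X<254) ≈ 0.452.
Too low — raise k to concentrate. Iterating converges to k ≈ 11.3.
Then θ = 166/(11.3−1) ≈ 16.1.

k ≈ 11.3, θ ≈ 16.1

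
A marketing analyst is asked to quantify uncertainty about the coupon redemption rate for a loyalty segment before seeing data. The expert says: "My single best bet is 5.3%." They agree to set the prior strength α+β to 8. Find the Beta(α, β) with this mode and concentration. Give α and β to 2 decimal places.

For α,β > 1 the Beta mode is (α−1)/(α+β−2). With α+β = 8, the mode is (α−1)/6.
Set (α−1)/6 = 0.053 → α = 1 + 0.053·6 = 1.32.
β = 8 − α = 6.68.

α = 1.32, β = 6.68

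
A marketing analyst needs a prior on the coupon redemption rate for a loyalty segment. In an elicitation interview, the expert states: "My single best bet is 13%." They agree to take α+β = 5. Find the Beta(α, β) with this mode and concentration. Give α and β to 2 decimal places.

For α,β > 1 the Beta mode is (α−1)/(α+β−2). With α+β = 5, the mode is (α−1)/3.
Set (α−1)/3 = 0.13 → α = 1 + 0.13·3 = 1.39.
β = 5 − α = 3.61.

α = 1.39, β = 3.61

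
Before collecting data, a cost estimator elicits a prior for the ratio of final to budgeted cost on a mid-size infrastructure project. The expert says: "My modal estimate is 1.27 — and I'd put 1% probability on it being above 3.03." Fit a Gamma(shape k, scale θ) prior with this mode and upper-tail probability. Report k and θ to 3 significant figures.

k ≈ 7.27, θ ≈ 0.203

Gamma(k,θ) with k>1 has mode (k−1)θ, so θ = 1.27/(k−1).
Need P(X < 3.03) = 0.99 with θ tied to k this way. Start at k = 2, θ = 1.27: P(X<3.03) ≈ 0.688.
Too low — raise k to concentrate. Iterating converges to k ≈ 7.27.
Then θ = 1.27/(7.27−1) ≈ 0.203.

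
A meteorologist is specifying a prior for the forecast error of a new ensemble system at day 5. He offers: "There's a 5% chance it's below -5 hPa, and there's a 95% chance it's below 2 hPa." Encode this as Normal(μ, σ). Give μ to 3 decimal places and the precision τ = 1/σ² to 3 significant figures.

For Normal(μ,σ), the p-quantile is μ + z_p·σ. Here z_{0.05} = -1.645, z_{0.95} = 1.645.
So -5 = μ − 1.645σ and 2 = μ + 1.645σ.
Subtracting: σ = (2 − -5)/(1.645 − (-1.645)) = 2.128.
Then μ = -5 − (-1.645)·2.128 = -1.500.
Precision τ = 1/σ² = 1/2.128² = 0.221.

μ = -1.500, τ = 0.221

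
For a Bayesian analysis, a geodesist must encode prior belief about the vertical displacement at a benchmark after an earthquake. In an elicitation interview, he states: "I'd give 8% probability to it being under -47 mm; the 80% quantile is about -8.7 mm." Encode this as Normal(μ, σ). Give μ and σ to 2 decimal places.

The p-quantile of Normal(μ,σ) is μ + z_p·σ, with z_{0.08} = -1.405 and z_{0.8} = 0.8416.
Eliminate σ: μ = (z₂·x₁ − z₁·x₂)/(z₂ − z₁) = (0.8416·-47 − (-1.405)·-8.7)/2.247 = -23.05.
Then σ = (x₂ − x₁)/(z₂ − z₁) = (-8.7 − -47)/2.247 = 17.05.

μ = -23.05, σ = 17.05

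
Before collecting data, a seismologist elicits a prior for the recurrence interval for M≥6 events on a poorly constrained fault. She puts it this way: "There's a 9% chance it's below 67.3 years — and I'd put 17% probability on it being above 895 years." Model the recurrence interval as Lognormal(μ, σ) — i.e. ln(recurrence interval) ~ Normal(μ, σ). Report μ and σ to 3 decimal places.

μ ≈ 5.721, σ ≈ 1.128

If T ~ Lognormal(μ,σ) then ln T ~ Normal(μ,σ), so the p-quantile of ln T is μ + z_p·σ.
ln(67.3) = 4.209 and ln(895) = 6.797; z_{0.09} = -1.341, z_{0.83} = 0.9542.
σ = (6.797 − 4.209)/(0.9542 − (-1.341)) = 1.128.
μ = 4.209 − (-1.341)·1.128 = 5.721.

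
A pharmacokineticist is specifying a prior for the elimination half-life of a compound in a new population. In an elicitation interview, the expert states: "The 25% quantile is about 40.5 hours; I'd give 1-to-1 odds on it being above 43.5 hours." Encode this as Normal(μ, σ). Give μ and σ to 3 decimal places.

For Normal(μ,σ), the p-quantile is μ + z_p·σ. Here z_{0.25} = -0.6745, z_{0.5} = 0.
So 40.5 = μ − 0.6745σ and 43.5 = μ + 0σ.
Subtracting: σ = (43.5 − 40.5)/(0 − (-0.6745)) = 4.448.
Then μ = 40.5 − (-0.6745)·4.448 = 43.500.

μ = 43.500, σ = 4.448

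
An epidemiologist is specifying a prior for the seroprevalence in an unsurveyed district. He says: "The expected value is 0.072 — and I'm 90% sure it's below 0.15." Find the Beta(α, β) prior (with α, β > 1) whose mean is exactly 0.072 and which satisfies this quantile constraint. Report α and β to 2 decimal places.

α ≈ 1.40, β ≈ 18.10

With mean 0.072 fixed, write α = 0.072s, β = 0.928s where s = α+β.
Need P(θ < 0.15) = 0.9 under Beta(0.072s, 0.928s). Normal approximation: (q−m)/√(m(1−m)/s) ≈ z_{0.9} = 1.28, so s ≈ 0.072·0.928·(1.28)²/(0.15−0.072)² = 18.0.
At s = 18.0: P(θ<0.15) ≈ 0.894. Adjusting to match 0.9 gives s ≈ 19.51.
So α = 0.072·19.51 ≈ 1.40, β = 0.928·19.51 ≈ 18.10.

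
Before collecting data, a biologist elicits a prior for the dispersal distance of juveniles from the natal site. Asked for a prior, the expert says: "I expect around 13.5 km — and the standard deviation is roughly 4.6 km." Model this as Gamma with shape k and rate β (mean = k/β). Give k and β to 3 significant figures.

k ≈ 8.61, β ≈ 0.638

For Gamma(k, rate β): mean = k/β, variance = k/β², so CV = 1/√k.
CV = SD/mean = 4.6/13.5 = 0.3407, hence k = 1/CV² = 8.61.
Then β = k/mean = 8.61/13.5 = 0.638.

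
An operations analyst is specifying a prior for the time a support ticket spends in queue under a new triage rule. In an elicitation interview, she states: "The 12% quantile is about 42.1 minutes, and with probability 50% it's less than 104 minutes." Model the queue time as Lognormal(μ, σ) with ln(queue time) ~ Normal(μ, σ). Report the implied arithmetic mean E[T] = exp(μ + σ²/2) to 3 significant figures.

E[T] ≈ 140 minutes

If T ~ Lognormal(μ,σ) then ln T ~ Normal(μ,σ), so the p-quantile of ln T is μ + z_p·σ.
ln(42.1) = 3.74 and ln(104) = 4.644; z_{0.12} = -1.175, z_{0.5} = 0.
σ = (4.644 − 3.74)/(0 − (-1.175)) = 0.770.
μ = 3.74 − (-1.175)·0.770 = 4.644.
E[T] = exp(μ + σ²/2) = exp(4.644 + 0.2962) = 140 minutes.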